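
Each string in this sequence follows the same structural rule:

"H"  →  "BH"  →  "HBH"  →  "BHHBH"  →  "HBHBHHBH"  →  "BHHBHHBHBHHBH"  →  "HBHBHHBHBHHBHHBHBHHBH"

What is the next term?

BHHBHHBHBHHBHHBHBHHBHBHHBHHBHBHHBH

This is a Fibonacci-style word recurrence s(k) = s(k−2)·s(k−1): e.g. H·BH = HBH.
The next term joins BHHBHHBHBHHBH and HBHBHHBHBHHBHHBHBHHBH.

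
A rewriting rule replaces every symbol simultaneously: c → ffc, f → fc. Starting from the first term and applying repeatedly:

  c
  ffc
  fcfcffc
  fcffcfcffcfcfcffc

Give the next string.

Applying the rule to each of the 17 symbols of fcffcfcffcfcfcffc gives the pieces fc ffc fc fc ffc fc ffc fc fc ffc fc ffc fc ffc fc fc ffc, which concatenate to the answer.

fcffcfcfcffcfcffcfcfcffcfcffcfcffcfcfcffc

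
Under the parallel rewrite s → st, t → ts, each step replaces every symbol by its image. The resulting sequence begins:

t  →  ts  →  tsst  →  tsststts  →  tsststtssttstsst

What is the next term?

φ(tsststtssttstsst) expands symbol-by-symbol to ts st st ts st ts ts st st ts ts st ts st st ts; joining the 16 pieces gives the next term.

tsststtssttstsststtstssttsststts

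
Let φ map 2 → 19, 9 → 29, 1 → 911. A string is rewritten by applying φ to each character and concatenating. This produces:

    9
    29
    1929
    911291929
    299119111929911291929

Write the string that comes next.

Applying the rule to each of the 21 symbols of 299119111929911291929 gives the pieces 19 29 29 911 911 29 911 911 911 29 19 29 29 911 911 19 29 911 29 19 29, which concatenate to the answer.

19292991191129911911911291929299119111929911291929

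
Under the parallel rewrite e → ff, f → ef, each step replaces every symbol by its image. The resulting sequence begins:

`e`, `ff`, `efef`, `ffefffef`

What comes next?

Apply φ to ffefffef symbol by symbol: f→ef, f→ef, e→ff, f→ef, f→ef, f→ef, e→ff, f→ef; joined: ef ef ff ef ef ef ff ef.

efefffefefefffef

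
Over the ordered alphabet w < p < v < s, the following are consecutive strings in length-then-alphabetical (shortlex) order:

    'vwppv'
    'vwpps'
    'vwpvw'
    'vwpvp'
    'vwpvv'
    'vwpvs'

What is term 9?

Stepping forward 3 times from vwpvs: vwpvs → vwpsw → vwpsp, then the target.

vwpsv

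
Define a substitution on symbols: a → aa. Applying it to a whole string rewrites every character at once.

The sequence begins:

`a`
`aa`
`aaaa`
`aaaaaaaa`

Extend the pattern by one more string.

Rewriting each symbol of aaaaaaaa: a→aa, a→aa, a→aa, a→aa, a→aa, a→aa, a→aa, a→aa, which concatenates to aa aa aa aa aa aa aa aa.

aaaaaaaaaaaaaaaa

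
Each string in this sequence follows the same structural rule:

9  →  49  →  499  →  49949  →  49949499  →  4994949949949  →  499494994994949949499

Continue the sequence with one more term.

This is a Fibonacci-style word recurrence s(k) = s(k−1)·s(k−2): e.g. 49·9 = 499.
So term 8 is 499494994994949949499·4994949949949.

4994949949949499494994994949949949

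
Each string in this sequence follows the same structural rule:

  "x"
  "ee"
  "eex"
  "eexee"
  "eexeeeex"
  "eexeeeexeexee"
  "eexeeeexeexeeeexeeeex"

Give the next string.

eexeeeexeexeeeexeeeexeexeeeexeexee

This is a Fibonacci-style word recurrence s(k) = s(k−1)·s(k−2): e.g. ee·x = eex.
So term 8 is eexeeeexeexeeeexeeeex·eexeeeexeexee.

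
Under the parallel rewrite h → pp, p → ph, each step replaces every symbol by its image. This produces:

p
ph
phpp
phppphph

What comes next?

phppphphphppphpp

Expanding phppphph: p→ph, h→pp, p→ph, p→ph, p→ph, h→pp, p→ph, h→pp. Concatenated: ph pp ph ph ph pp ph pp.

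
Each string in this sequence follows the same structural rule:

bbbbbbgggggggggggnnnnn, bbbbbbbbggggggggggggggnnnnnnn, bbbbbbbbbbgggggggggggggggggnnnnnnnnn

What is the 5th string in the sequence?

bbbbbbbbbbbbbbgggggggggggggggggggggggnnnnnnnnnnnnn

Reading off run lengths: b runs 6, 8, 10; g runs 11, 14, 17; n runs 5, 7, 9 — each is linear in n, where the shown terms are n = 3, 4, 5.
At n = 7 the blocks have lengths 14, 23, 13.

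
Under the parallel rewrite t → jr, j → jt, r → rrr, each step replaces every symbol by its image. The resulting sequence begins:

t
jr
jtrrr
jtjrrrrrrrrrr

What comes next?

jtjrjtrrrrrrrrrrrrrrrrrrrrrrrrrrrrrr

Applying the rule to each of the 13 symbols of jtjrrrrrrrrrr gives the pieces jt jr jt rrr rrr rrr rrr rrr rrr rrr rrr rrr rrr, which concatenate to the answer.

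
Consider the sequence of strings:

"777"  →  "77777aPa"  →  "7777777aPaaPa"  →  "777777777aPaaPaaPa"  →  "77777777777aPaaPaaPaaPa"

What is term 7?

777777777777777aPaaPaaPaaPaaPaaPa

Each term wraps the previous one in 77 on the left and aPa on the right.
From 77777777777aPaaPaaPaaPa, 2 further steps: 77777777777aPaaPaaPaaPa → 7777777777777aPaaPaaPaaPaaPa → (answer).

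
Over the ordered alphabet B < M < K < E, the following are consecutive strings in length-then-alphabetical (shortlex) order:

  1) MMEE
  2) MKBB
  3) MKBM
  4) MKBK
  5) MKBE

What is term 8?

MKMK

Continuing the enumeration 3 steps past MKBE: MKBE → MKMB → MKMM → (answer).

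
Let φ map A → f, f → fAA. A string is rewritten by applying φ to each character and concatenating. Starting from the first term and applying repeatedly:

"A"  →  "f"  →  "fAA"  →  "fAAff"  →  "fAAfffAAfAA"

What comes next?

fAAfffAAfAAfAAfffAAff

Rewriting each symbol of fAAfffAAfAA: f→fAA, A→f, A→f, f→fAA, f→fAA, f→fAA, A→f, A→f, f→fAA, A→f, A→f, which concatenates to fAA f f fAA fAA fAA f f fAA f f.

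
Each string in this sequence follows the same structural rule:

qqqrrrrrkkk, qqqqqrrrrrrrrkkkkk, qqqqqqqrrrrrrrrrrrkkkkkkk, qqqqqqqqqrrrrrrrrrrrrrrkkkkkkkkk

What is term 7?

Reading off run lengths: q runs 3, 5, 7, 9; r runs 5, 8, 11, 14; k runs 3, 5, 7, 9 — each is linear in n, where the shown terms are n = 2, 3, 4, 5.
At n = 8 the blocks have lengths 15, 23, 15.

qqqqqqqqqqqqqqqrrrrrrrrrrrrrrrrrrrrrrrkkkkkkkkkkkkkkk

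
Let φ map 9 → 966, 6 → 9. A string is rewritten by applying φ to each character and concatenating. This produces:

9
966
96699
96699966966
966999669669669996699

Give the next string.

Replace each of the 21 characters of 966999669669669996699 in place — 966 9 9 966 966 966 9 9 966 9 9 966 9 9 966 966 966 9 9 966 966 — and concatenate.

9669996696696699966999669996696696699966966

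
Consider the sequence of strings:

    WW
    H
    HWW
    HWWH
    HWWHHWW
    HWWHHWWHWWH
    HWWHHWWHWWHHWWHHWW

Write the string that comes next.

Each term (from the third on) is the previous term followed by the one before it: term 3 = H·WW = HWW.
So term 8 is HWWHHWWHWWHHWWHHWW·HWWHHWWHWWH.

HWWHHWWHWWHHWWHHWWHWWHHWWHWWH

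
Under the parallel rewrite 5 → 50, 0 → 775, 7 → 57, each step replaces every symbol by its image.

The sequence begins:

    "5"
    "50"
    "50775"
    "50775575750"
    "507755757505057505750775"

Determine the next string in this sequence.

50775575750505750575077550775505750775505750775575750

Applying the rule to each of the 24 symbols of 507755757505057505750775 gives the pieces 50 775 57 57 50 50 57 50 57 50 775 50 775 50 57 50 775 50 57 50 775 57 57 50, which concatenate to the answer.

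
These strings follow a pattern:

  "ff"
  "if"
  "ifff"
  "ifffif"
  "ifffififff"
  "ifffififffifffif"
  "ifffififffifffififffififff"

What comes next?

Each term (from the third on) is the previous term followed by the one before it: term 3 = if·ff = ifff.
The next term joins ifffififffifffififffififff and ifffififffifffif.

ifffififffifffififffififffifffififffifffif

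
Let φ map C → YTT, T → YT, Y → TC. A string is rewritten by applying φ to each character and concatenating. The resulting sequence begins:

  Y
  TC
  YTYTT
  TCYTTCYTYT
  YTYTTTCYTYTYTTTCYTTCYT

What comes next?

Replace each of the 22 characters of YTYTTTCYTYTYTTTCYTTCYT in place — TC YT TC YT YT YT YTT TC YT TC YT TC YT YT YT YTT TC YT YT YTT TC YT — and concatenate.

TCYTTCYTYTYTYTTTCYTTCYTTCYTYTYTYTTTCYTYTYTTTCYT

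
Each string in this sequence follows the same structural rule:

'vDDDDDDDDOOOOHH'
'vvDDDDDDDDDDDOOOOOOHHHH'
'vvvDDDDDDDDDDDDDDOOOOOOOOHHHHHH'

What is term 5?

Reading off run lengths: v runs 1, 2, 3; D runs 8, 11, 14; O runs 4, 6, 8; H runs 2, 4, 6 — each is linear in n, where the shown terms are n = 2, 3, 4.
At n = 6 the blocks have lengths 5, 20, 12, 10.

vvvvvDDDDDDDDDDDDDDDDDDDDOOOOOOOOOOOOHHHHHHHHHH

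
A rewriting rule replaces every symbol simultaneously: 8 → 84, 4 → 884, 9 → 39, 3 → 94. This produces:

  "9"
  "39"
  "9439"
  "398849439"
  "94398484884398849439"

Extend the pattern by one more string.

φ(94398484884398849439) expands symbol-by-symbol to 39 884 94 39 84 884 84 884 84 84 884 94 39 84 84 884 39 884 94 39; joining the 20 pieces gives the next term.

3988494398488484884848488494398484884398849439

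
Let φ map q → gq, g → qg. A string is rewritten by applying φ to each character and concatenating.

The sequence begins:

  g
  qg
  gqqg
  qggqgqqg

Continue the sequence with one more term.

gqqgqggqqggqgqqg

Rewriting each symbol of qggqgqqg: q→gq, g→qg, g→qg, q→gq, g→qg, q→gq, q→gq, g→qg, which concatenates to gq qg qg gq qg gq gq qg.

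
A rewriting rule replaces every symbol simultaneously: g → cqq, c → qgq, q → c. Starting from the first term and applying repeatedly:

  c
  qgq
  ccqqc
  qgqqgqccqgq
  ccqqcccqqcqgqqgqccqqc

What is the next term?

qgqqgqccqgqqgqqgqccqgqccqqcccqqcqgqqgqccqgq

φ(ccqqcccqqcqgqqgqccqqc) expands symbol-by-symbol to qgq qgq c c qgq qgq qgq c c qgq c cqq c c cqq c qgq qgq c c qgq; joining the 21 pieces gives the next term.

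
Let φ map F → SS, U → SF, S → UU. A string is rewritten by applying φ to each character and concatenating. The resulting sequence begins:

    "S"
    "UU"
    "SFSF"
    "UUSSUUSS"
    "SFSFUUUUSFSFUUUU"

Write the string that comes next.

UUSSUUSSSFSFSFSFUUSSUUSSSFSFSFSF

φ(SFSFUUUUSFSFUUUU) expands symbol-by-symbol to UU SS UU SS SF SF SF SF UU SS UU SS SF SF SF SF; joining the 16 pieces gives the next term.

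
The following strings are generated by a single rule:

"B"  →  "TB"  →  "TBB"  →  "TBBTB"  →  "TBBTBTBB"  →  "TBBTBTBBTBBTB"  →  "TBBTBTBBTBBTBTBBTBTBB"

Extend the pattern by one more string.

This is a Fibonacci-style word recurrence s(k) = s(k−1)·s(k−2): e.g. TB·B = TBB.
So term 8 is TBBTBTBBTBBTBTBBTBTBB·TBBTBTBBTBBTB.

TBBTBTBBTBBTBTBBTBTBBTBBTBTBBTBBTB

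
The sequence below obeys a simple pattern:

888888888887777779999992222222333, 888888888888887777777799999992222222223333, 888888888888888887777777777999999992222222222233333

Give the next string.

888888888888888888887777777777779999999992222222222222333333

Term n consists of 3n+2 8's, followed by 2n 7's, followed by n+3 9's, followed by 2n+1 2's, followed by n 3's, where the shown terms are n = 3, 4, 5.
Setting n = 6 gives 20, 12, 9, 13, 6 characters in each block.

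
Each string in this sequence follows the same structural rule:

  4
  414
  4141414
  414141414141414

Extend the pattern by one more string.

Every step duplicates the string with '1' between the halves.
One more doubling of 414141414141414 gives the answer.

4141414141414141414141414141414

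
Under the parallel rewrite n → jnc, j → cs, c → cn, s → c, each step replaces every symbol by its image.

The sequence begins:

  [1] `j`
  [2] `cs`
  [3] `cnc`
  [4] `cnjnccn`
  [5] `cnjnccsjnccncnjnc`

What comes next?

cnjnccsjnccncnccsjnccncnjnccnjnccsjnccn

φ(cnjnccsjnccncnjnc) expands symbol-by-symbol to cn jnc cs jnc cn cn c cs jnc cn cn jnc cn jnc cs jnc cn; joining the 17 pieces gives the next term.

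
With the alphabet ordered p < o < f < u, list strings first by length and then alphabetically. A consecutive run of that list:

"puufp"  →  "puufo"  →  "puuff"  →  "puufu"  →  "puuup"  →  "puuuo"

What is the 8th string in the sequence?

Advancing 2 positions from puuuo through puuuo → puuuf reaches term 8.

puuuu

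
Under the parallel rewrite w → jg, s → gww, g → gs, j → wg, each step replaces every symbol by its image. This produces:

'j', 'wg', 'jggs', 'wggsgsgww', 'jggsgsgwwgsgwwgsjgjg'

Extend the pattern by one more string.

wggsgsgwwgsgwwgsjgjggsgwwgsjgjggsgwwwggswggs

φ(jggsgsgwwgsgwwgsjgjg) expands symbol-by-symbol to wg gs gs gww gs gww gs jg jg gs gww gs jg jg gs gww wg gs wg gs; joining the 20 pieces gives the next term.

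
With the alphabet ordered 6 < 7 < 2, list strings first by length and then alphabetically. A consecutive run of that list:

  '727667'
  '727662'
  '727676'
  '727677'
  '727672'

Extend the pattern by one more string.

Treat 727672 as a base-3 numeral over the given alphabet and add one, carrying through any trailing 2's.

727626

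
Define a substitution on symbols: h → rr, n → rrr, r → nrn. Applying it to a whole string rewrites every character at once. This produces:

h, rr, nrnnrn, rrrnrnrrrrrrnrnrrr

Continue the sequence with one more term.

Rewriting the 18 symbols of rrrnrnrrrrrrnrnrrr one by one yields nrn nrn nrn rrr nrn rrr nrn nrn nrn nrn nrn nrn rrr nrn rrr nrn nrn nrn; concatenated:

nrnnrnnrnrrrnrnrrrnrnnrnnrnnrnnrnnrnrrrnrnrrrnrnnrnnrn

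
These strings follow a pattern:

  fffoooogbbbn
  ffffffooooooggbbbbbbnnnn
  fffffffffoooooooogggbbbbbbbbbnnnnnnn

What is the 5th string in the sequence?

fffffffffffffffoooooooooooogggggbbbbbbbbbbbbbbbnnnnnnnnnnnnn

Term n consists of 3n f's, followed by 2n+2 o's, followed by n g's, followed by 3n b's, followed by 3n-2 n's (n = 1, 2, …).
At n = 5 the blocks have lengths 15, 12, 5, 15, 13.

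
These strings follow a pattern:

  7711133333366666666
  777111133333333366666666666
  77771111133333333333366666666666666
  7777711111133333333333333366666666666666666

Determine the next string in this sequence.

Each string has the form 7^{n} 1^{n+1} 3^{3n} 6^{3n+2}, where the shown terms are n = 2, 3, 4, 5.
For the next term, n = 6, so the run lengths are 6, 7, 18, 20.

777777111111133333333333333333366666666666666666666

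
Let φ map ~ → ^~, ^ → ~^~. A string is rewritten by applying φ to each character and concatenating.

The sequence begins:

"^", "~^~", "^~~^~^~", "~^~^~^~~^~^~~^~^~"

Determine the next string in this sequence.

^~~^~^~~^~^~~^~^~^~~^~^~~^~^~^~~^~^~~^~^~

Replace each of the 17 characters of ~^~^~^~~^~^~~^~^~ in place — ^~ ~^~ ^~ ~^~ ^~ ~^~ ^~ ^~ ~^~ ^~ ~^~ ^~ ^~ ~^~ ^~ ~^~ ^~ — and concatenate.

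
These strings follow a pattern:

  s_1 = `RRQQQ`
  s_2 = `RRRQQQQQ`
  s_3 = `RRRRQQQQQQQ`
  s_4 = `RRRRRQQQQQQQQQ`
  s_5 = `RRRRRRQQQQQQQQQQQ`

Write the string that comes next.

Each string has the form R^{n+1} Q^{2n+1} (n = 1, 2, …).
At n = 6 the blocks have lengths 7, 13.

RRRRRRRQQQQQQQQQQQQQ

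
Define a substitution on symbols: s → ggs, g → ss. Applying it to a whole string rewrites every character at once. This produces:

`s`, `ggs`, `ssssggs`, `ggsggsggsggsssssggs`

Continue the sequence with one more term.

φ(ggsggsggsggsssssggs) expands symbol-by-symbol to ss ss ggs ss ss ggs ss ss ggs ss ss ggs ggs ggs ggs ggs ss ss ggs; joining the 19 pieces gives the next term.

ssssggsssssggsssssggsssssggsggsggsggsggsssssggs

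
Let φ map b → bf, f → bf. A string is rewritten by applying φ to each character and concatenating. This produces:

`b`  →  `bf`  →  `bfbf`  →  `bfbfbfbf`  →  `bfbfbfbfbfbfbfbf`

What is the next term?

bfbfbfbfbfbfbfbfbfbfbfbfbfbfbfbf

φ(bfbfbfbfbfbfbfbf) expands symbol-by-symbol to bf bf bf bf bf bf bf bf bf bf bf bf bf bf bf bf; joining the 16 pieces gives the next term.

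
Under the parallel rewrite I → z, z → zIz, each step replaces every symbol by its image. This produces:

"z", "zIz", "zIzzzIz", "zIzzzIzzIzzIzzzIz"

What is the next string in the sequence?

Rewriting the 17 symbols of zIzzzIzzIzzIzzzIz one by one yields zIz z zIz zIz zIz z zIz zIz z zIz zIz z zIz zIz zIz z zIz; concatenated:

zIzzzIzzIzzIzzzIzzIzzzIzzIzzzIzzIzzIzzzIz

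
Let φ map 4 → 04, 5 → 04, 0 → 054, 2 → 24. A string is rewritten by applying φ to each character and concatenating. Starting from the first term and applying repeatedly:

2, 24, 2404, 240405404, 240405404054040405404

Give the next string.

φ(240405404054040405404) expands symbol-by-symbol to 24 04 054 04 054 04 04 054 04 054 04 04 054 04 054 04 054 04 04 054 04; joining the 21 pieces gives the next term.

24040540405404040540405404040540405404054040405404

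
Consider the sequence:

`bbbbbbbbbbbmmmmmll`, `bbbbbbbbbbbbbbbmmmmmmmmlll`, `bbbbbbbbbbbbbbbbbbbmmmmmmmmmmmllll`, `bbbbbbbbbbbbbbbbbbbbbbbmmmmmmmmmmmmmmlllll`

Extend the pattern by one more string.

Each string has the form b^{4n+3} m^{3n-1} l^{n}, where the shown terms are n = 2, 3, 4, 5.
At n = 6 the blocks have lengths 27, 17, 6.

bbbbbbbbbbbbbbbbbbbbbbbbbbbmmmmmmmmmmmmmmmmmllllll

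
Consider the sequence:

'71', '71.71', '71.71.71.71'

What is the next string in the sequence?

s(k+1) = s(k)·.·s(k) — each term doubles the last with '.' between the halves.
So the next term is two copies of 71.71.71.71 with '.' between the halves.

71.71.71.71.71.71.71.71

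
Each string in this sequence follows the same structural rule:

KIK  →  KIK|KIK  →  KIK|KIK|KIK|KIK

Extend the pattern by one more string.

Every step duplicates the string with '|' between the halves.
So the next term is two copies of KIK|KIK|KIK|KIK with '|' between the halves.

KIK|KIK|KIK|KIK|KIK|KIK|KIK|KIK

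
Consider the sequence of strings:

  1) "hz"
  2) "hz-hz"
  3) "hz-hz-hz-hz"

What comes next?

s(k+1) = s(k)·-·s(k) — each term doubles the last with '-' between the halves.
Doubling hz-hz-hz-hz with '-' between the halves:

hz-hz-hz-hz-hz-hz-hz-hz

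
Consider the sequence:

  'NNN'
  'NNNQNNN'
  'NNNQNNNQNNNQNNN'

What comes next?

Each string is two copies of the previous one joined by 'Q'.
Doubling NNNQNNNQNNNQNNN with 'Q' between the halves:

NNNQNNNQNNNQNNNQNNNQNNNQNNNQNNN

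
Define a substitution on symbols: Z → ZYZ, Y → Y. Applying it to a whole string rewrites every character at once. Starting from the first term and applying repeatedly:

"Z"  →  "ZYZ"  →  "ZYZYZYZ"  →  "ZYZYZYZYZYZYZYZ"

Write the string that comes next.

ZYZYZYZYZYZYZYZYZYZYZYZYZYZYZYZ

Applying the rule to each of the 15 symbols of ZYZYZYZYZYZYZYZ gives the pieces ZYZ Y ZYZ Y ZYZ Y ZYZ Y ZYZ Y ZYZ Y ZYZ Y ZYZ, which concatenate to the answer.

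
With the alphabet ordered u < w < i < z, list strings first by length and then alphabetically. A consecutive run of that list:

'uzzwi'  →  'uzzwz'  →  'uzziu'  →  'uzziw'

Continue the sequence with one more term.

Find the rightmost character of uzziw below z, bump it to the next letter, and reset everything to its right to u.

uzzii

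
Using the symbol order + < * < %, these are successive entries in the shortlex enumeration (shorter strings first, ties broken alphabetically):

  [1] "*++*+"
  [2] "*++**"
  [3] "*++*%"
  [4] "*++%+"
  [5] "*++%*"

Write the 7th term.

*+*++

Stepping forward 2 times from *++%*: *++%* → *++%%, then the target.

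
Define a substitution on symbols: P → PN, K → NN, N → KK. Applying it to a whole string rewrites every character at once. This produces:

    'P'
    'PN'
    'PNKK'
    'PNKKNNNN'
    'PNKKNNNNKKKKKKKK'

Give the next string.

PNKKNNNNKKKKKKKKNNNNNNNNNNNNNNNN

φ(PNKKNNNNKKKKKKKK) expands symbol-by-symbol to PN KK NN NN KK KK KK KK NN NN NN NN NN NN NN NN; joining the 16 pieces gives the next term.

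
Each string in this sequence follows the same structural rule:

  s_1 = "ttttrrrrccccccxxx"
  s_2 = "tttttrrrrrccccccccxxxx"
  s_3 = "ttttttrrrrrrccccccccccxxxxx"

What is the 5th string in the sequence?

ttttttttrrrrrrrrccccccccccccccxxxxxxx

Term n consists of n+1 t's, followed by n+1 r's, followed by 2n c's, followed by n x's, where the shown terms are n = 3, 4, 5.
Setting n = 7 gives 8, 8, 14, 7 characters in each block.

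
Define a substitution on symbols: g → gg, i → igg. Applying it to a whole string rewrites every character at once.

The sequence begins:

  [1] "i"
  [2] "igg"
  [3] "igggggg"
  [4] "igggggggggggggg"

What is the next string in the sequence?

Applying the rule to each of the 15 symbols of igggggggggggggg gives the pieces igg gg gg gg gg gg gg gg gg gg gg gg gg gg gg, which concatenate to the answer.

igggggggggggggggggggggggggggggg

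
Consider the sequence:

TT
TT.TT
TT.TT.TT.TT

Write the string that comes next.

TT.TT.TT.TT.TT.TT.TT.TT

Each string is two copies of the previous one joined by '.'.
One more doubling of TT.TT.TT.TT gives the answer.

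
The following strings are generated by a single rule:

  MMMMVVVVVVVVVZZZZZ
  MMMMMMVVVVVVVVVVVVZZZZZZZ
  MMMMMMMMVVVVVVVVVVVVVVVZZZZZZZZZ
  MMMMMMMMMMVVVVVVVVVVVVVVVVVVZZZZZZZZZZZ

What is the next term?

MMMMMMMMMMMMVVVVVVVVVVVVVVVVVVVVVZZZZZZZZZZZZZ

Term n consists of 2n M's, followed by 3n+3 V's, followed by 2n+1 Z's, where the shown terms are n = 2, 3, 4, 5.
For the next term, n = 6, so the run lengths are 12, 21, 13.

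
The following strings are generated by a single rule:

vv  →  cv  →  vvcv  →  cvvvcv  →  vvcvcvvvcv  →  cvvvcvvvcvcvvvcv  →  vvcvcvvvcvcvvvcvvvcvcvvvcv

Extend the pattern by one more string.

From term 3 onward, concatenate the second-to-last term with the last: vv·cv = vvcv, cv·vvcv = cvvvcv, …
So term 8 is cvvvcvvvcvcvvvcv·vvcvcvvvcvcvvvcvvvcvcvvvcv.

cvvvcvvvcvcvvvcvvvcvcvvvcvcvvvcvvvcvcvvvcv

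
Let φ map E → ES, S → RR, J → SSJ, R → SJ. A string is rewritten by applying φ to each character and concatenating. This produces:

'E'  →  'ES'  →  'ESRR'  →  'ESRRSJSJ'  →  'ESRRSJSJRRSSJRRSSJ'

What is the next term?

ESRRSJSJRRSSJRRSSJSJSJRRRRSSJSJSJRRRRSSJ

Applying the rule to each of the 18 symbols of ESRRSJSJRRSSJRRSSJ gives the pieces ES RR SJ SJ RR SSJ RR SSJ SJ SJ RR RR SSJ SJ SJ RR RR SSJ, which concatenate to the answer.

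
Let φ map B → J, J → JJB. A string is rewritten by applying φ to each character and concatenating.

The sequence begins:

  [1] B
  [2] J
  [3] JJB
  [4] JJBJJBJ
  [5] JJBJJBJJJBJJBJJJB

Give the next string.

Rewriting the 17 symbols of JJBJJBJJJBJJBJJJB one by one yields JJB JJB J JJB JJB J JJB JJB JJB J JJB JJB J JJB JJB JJB J; concatenated:

JJBJJBJJJBJJBJJJBJJBJJBJJJBJJBJJJBJJBJJBJ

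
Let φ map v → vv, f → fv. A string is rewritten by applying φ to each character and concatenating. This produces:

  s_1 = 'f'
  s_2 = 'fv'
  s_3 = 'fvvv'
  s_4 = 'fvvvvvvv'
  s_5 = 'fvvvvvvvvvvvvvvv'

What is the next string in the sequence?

fvvvvvvvvvvvvvvvvvvvvvvvvvvvvvvv

Applying the rule to each of the 16 symbols of fvvvvvvvvvvvvvvv gives the pieces fv vv vv vv vv vv vv vv vv vv vv vv vv vv vv vv, which concatenate to the answer.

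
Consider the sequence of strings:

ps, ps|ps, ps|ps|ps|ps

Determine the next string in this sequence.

ps|ps|ps|ps|ps|ps|ps|ps

Each string is two copies of the previous one joined by '|'.
So the next term is two copies of ps|ps|ps|ps with '|' between the halves.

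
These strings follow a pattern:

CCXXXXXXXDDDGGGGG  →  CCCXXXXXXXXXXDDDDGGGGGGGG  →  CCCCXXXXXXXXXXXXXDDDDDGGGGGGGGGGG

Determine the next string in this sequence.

CCCCCXXXXXXXXXXXXXXXXDDDDDDGGGGGGGGGGGGGG

Each string has the form C^{n} X^{3n+1} D^{n+1} G^{3n-1}, where the shown terms are n = 2, 3, 4.
Setting n = 5 gives 5, 16, 6, 14 characters in each block.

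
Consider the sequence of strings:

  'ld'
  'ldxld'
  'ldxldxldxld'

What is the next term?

Every step duplicates the string with 'x' between the halves.
Doubling ldxldxldxld with 'x' between the halves:

ldxldxldxldxldxldxldxld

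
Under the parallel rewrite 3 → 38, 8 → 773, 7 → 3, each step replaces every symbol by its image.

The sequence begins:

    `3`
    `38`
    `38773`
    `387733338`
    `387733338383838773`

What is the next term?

Applying the rule to each of the 18 symbols of 387733338383838773 gives the pieces 38 773 3 3 38 38 38 38 773 38 773 38 773 38 773 3 3 38, which concatenate to the answer.

3877333383838387733877338773387733338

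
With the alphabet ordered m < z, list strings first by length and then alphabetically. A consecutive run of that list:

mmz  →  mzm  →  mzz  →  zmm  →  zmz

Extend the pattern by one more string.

zzm

The successor of zmz increments the rightmost position that isn't already z and resets every position after it to m.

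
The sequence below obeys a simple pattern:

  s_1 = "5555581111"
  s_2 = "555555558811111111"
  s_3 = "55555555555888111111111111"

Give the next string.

Reading off run lengths: 5 runs 5, 8, 11; 8 runs 1, 2, 3; 1 runs 4, 8, 12 — each is linear in n (n = 1, 2, …).
At n = 4 the blocks have lengths 14, 4, 16.

5555555555555588881111111111111111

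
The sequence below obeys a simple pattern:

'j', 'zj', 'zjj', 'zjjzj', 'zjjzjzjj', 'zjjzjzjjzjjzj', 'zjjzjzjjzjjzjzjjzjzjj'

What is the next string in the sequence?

This is a Fibonacci-style word recurrence s(k) = s(k−1)·s(k−2): e.g. zj·j = zjj.
So term 8 is zjjzjzjjzjjzjzjjzjzjj·zjjzjzjjzjjzj.

zjjzjzjjzjjzjzjjzjzjjzjjzjzjjzjjzj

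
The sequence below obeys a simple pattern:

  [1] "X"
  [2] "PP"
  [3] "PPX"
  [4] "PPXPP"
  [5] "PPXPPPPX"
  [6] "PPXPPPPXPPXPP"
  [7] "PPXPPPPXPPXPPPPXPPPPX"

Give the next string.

From term 3 onward, concatenate the last term with the second-to-last: PP·X = PPX, PPX·PP = PPXPP, …
So term 8 is PPXPPPPXPPXPPPPXPPPPX·PPXPPPPXPPXPP.

PPXPPPPXPPXPPPPXPPPPXPPXPPPPXPPXPP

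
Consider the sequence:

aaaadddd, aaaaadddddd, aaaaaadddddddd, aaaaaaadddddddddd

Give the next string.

aaaaaaaadddddddddddd

Each string has the form a^{n+2} d^{2n}, where the shown terms are n = 2, 3, 4, 5.
At n = 6 the blocks have lengths 8, 12.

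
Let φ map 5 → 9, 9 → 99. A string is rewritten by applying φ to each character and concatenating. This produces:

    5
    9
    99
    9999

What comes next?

Expanding 9999: 9→99, 9→99, 9→99, 9→99. Concatenated: 99 99 99 99.

99999999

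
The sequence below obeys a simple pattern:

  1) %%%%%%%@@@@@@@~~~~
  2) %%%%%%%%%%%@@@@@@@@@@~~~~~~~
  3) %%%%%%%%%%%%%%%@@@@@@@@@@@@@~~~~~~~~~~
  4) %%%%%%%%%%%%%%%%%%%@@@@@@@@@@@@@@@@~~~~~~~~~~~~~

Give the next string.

%%%%%%%%%%%%%%%%%%%%%%%@@@@@@@@@@@@@@@@@@@~~~~~~~~~~~~~~~~

The n-th term is 4n-1 %'s then 3n+1 @'s then 3n-2 ~'s, where the shown terms are n = 2, 3, 4, 5.
Setting n = 6 gives 23, 19, 16 characters in each block.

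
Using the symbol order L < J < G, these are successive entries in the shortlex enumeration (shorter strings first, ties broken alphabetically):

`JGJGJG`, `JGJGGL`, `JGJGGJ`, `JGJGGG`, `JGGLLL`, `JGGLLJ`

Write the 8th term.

JGGLJL

Stepping forward 2 times from JGGLLJ: JGGLLJ → JGGLLG, then the target.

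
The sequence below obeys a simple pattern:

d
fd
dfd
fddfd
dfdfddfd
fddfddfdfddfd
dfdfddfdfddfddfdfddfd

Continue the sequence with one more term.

fddfddfdfddfddfdfddfdfddfddfdfddfd

From term 3 onward, concatenate the second-to-last term with the last: d·fd = dfd, fd·dfd = fddfd, …
The next term joins fddfddfdfddfd and dfdfddfdfddfddfdfddfd.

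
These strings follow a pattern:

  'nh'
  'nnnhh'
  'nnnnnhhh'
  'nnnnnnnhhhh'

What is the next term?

Reading off run lengths: n runs 1, 3, 5, 7; h runs 1, 2, 3, 4 — each is linear in n (n = 1, 2, …).
For the next term, n = 5, so the run lengths are 9, 5.

nnnnnnnnnhhhhh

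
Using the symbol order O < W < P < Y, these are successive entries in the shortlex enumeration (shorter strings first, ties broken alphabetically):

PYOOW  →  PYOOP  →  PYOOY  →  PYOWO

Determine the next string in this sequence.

PYOWW

Treat PYOWO as a base-4 numeral over the given alphabet and add one, carrying through any trailing Y's.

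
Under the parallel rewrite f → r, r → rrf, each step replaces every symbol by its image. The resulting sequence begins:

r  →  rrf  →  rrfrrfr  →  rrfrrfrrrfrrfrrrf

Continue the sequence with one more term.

Applying the rule to each of the 17 symbols of rrfrrfrrrfrrfrrrf gives the pieces rrf rrf r rrf rrf r rrf rrf rrf r rrf rrf r rrf rrf rrf r, which concatenate to the answer.

rrfrrfrrrfrrfrrrfrrfrrfrrrfrrfrrrfrrfrrfr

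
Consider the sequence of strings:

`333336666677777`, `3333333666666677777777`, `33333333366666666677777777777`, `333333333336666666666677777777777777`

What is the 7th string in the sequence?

Reading off run lengths: 3 runs 5, 7, 9, 11; 6 runs 5, 7, 9, 11; 7 runs 5, 8, 11, 14 — each is linear in n, where the shown terms are n = 2, 3, 4, 5.
For term 7, n = 8, so the run lengths are 17, 17, 23.

333333333333333336666666666666666677777777777777777777777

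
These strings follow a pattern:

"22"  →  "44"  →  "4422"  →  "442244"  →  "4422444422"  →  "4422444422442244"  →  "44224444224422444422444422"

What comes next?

Each term (from the third on) is the previous term followed by the one before it: term 3 = 44·22 = 4422.
Continuing: 44224444224422444422444422 · 4422444422442244 gives term 8.

442244442244224444224444224422444422442244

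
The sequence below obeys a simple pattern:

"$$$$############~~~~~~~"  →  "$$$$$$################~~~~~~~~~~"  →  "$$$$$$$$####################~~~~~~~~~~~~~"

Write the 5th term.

$$$$$$$$$$$$############################~~~~~~~~~~~~~~~~~~~

Term n consists of 2n-2 $'s, followed by 4n #'s, followed by 3n-2 ~'s, where the shown terms are n = 3, 4, 5.
For term 5, n = 7, so the run lengths are 12, 28, 19.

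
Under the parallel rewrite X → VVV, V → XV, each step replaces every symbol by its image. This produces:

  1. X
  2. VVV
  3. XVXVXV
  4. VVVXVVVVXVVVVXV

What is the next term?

XVXVXVVVVXVXVXVXVVVVXVXVXVXVVVVXV

Replace each of the 15 characters of VVVXVVVVXVVVVXV in place — XV XV XV VVV XV XV XV XV VVV XV XV XV XV VVV XV — and concatenate.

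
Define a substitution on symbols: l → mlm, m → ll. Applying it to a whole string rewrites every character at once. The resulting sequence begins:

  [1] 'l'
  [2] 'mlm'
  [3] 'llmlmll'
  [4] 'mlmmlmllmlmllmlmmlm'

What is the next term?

Rewriting the 19 symbols of mlmmlmllmlmllmlmmlm one by one yields ll mlm ll ll mlm ll mlm mlm ll mlm ll mlm mlm ll mlm ll ll mlm ll; concatenated:

llmlmllllmlmllmlmmlmllmlmllmlmmlmllmlmllllmlmll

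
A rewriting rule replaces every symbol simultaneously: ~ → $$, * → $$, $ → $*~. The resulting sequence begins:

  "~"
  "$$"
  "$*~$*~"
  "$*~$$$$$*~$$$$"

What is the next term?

$*~$$$$$*~$*~$*~$*~$*~$$$$$*~$*~$*~$*~

Applying the rule to each of the 14 symbols of $*~$$$$$*~$$$$ gives the pieces $*~ $$ $$ $*~ $*~ $*~ $*~ $*~ $$ $$ $*~ $*~ $*~ $*~, which concatenate to the answer.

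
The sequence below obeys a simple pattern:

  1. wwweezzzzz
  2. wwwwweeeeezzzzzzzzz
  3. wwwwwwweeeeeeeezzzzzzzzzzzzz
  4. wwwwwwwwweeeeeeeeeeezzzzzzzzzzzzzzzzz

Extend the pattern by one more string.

Each string has the form w^{2n+1} e^{3n-1} z^{4n+1} (n = 1, 2, …).
At n = 5 the blocks have lengths 11, 14, 21.

wwwwwwwwwwweeeeeeeeeeeeeezzzzzzzzzzzzzzzzzzzzz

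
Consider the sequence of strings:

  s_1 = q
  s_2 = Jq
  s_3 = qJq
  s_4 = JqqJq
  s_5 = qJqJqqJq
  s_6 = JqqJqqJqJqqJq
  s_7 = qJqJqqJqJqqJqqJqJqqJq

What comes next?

JqqJqqJqJqqJqqJqJqqJqJqqJqqJqJqqJq

Each term (from the third on) is the two preceding terms concatenated in order: term 3 = q·Jq = qJq.
The next term joins JqqJqqJqJqqJq and qJqJqqJqJqqJqqJqJqqJq.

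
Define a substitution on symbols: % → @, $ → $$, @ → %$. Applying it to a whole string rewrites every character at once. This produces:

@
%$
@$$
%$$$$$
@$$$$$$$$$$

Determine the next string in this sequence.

%$$$$$$$$$$$$$$$$$$$$$

Apply φ to @$$$$$$$$$$ symbol by symbol: @→%$, $→$$, $→$$, $→$$, $→$$, $→$$, $→$$, $→$$, $→$$, $→$$, $→$$; joined: %$ $$ $$ $$ $$ $$ $$ $$ $$ $$ $$.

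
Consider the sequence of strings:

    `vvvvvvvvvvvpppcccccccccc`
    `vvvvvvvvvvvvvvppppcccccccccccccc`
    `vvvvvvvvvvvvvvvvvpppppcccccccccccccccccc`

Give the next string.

vvvvvvvvvvvvvvvvvvvvppppppcccccccccccccccccccccc

Each string has the form v^{3n+2} p^{n} c^{4n-2}, where the shown terms are n = 3, 4, 5.
For the next term, n = 6, so the run lengths are 20, 6, 22.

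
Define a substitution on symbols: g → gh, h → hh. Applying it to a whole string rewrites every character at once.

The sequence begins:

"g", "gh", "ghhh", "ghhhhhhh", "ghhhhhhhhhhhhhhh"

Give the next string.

ghhhhhhhhhhhhhhhhhhhhhhhhhhhhhhh

Replace each of the 16 characters of ghhhhhhhhhhhhhhh in place — gh hh hh hh hh hh hh hh hh hh hh hh hh hh hh hh — and concatenate.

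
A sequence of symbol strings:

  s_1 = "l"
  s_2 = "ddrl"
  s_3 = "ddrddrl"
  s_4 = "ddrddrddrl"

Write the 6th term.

ddrddrddrddrddrl

The strings grow by a fixed prefix ddr each time.
From ddrddrddrl, 2 further steps: ddrddrddrl → ddrddrddrddrl → (answer).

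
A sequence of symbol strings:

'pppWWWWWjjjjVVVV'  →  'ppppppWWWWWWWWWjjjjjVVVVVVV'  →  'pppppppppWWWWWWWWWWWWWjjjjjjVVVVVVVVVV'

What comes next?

ppppppppppppWWWWWWWWWWWWWWWWWjjjjjjjVVVVVVVVVVVVV

The n-th term is 3n p's then 4n+1 W's then n+3 j's then 3n+1 V's (n = 1, 2, …).
Setting n = 4 gives 12, 17, 7, 13 characters in each block.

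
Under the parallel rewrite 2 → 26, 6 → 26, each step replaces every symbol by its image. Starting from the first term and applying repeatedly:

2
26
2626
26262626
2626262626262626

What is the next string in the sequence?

26262626262626262626262626262626

φ(2626262626262626) expands symbol-by-symbol to 26 26 26 26 26 26 26 26 26 26 26 26 26 26 26 26; joining the 16 pieces gives the next term.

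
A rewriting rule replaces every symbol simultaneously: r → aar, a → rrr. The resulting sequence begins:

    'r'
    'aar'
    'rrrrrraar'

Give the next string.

aaraaraaraaraaraarrrrrrraar

Apply φ to rrrrrraar symbol by symbol: r→aar, r→aar, r→aar, r→aar, r→aar, r→aar, a→rrr, a→rrr, r→aar; joined: aar aar aar aar aar aar rrr rrr aar.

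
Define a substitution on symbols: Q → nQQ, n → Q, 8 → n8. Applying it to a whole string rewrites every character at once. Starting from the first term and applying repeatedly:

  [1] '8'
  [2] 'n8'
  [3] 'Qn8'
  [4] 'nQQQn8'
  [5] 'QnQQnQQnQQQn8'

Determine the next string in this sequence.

Rewriting the 13 symbols of QnQQnQQnQQQn8 one by one yields nQQ Q nQQ nQQ Q nQQ nQQ Q nQQ nQQ nQQ Q n8; concatenated:

nQQQnQQnQQQnQQnQQQnQQnQQnQQQn8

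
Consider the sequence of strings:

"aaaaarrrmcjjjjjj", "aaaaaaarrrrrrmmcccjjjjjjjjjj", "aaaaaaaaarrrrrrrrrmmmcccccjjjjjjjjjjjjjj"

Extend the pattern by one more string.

aaaaaaaaaaarrrrrrrrrrrrmmmmcccccccjjjjjjjjjjjjjjjjjj

Each string has the form a^{2n+3} r^{3n} m^{n} c^{2n-1} j^{4n+2} (n = 1, 2, …).
Setting n = 4 gives 11, 12, 4, 7, 18 characters in each block.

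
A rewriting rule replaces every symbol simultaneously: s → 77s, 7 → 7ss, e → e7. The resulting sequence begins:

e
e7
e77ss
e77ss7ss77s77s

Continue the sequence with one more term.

e77ss7ss77s77s7ss77s77s7ss7ss77s7ss7ss77s

Replace each of the 14 characters of e77ss7ss77s77s in place — e7 7ss 7ss 77s 77s 7ss 77s 77s 7ss 7ss 77s 7ss 7ss 77s — and concatenate.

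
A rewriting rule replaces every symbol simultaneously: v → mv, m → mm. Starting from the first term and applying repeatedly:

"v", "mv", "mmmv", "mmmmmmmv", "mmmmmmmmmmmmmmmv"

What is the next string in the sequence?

mmmmmmmmmmmmmmmmmmmmmmmmmmmmmmmv

φ(mmmmmmmmmmmmmmmv) expands symbol-by-symbol to mm mm mm mm mm mm mm mm mm mm mm mm mm mm mm mv; joining the 16 pieces gives the next term.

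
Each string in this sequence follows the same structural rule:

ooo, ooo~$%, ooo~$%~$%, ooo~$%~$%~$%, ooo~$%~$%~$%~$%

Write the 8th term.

ooo~$%~$%~$%~$%~$%~$%~$%

Each term is the previous one with ~$% appended.
From ooo~$%~$%~$%~$%, 3 further steps: ooo~$%~$%~$%~$% → ooo~$%~$%~$%~$%~$% → ooo~$%~$%~$%~$%~$%~$% → (answer).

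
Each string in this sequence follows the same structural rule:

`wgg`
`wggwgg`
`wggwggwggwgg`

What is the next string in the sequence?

Each string is two copies of the previous one concatenated.
One more doubling of wggwggwggwgg gives the answer.

wggwggwggwggwggwggwggwgg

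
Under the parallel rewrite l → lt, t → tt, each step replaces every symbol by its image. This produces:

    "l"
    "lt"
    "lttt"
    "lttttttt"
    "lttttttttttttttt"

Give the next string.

lttttttttttttttttttttttttttttttt

Applying the rule to each of the 16 symbols of lttttttttttttttt gives the pieces lt tt tt tt tt tt tt tt tt tt tt tt tt tt tt tt, which concatenate to the answer.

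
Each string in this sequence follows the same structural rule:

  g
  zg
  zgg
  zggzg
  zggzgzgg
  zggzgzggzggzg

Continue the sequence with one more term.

zggzgzggzggzgzggzgzgg

This is a Fibonacci-style word recurrence s(k) = s(k−1)·s(k−2): e.g. zg·g = zgg.
The next term joins zggzgzggzggzg and zggzgzgg.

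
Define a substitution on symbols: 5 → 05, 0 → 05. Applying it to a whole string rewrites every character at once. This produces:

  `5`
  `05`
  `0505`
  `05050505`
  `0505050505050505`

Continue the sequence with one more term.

05050505050505050505050505050505

Replace each of the 16 characters of 0505050505050505 in place — 05 05 05 05 05 05 05 05 05 05 05 05 05 05 05 05 — and concatenate.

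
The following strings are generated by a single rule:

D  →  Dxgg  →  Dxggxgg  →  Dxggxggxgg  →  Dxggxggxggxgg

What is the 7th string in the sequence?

Each term is the previous one with xgg appended.
From Dxggxggxggxgg, 2 further steps: Dxggxggxggxgg → Dxggxggxggxggxgg → (answer).

Dxggxggxggxggxggxgg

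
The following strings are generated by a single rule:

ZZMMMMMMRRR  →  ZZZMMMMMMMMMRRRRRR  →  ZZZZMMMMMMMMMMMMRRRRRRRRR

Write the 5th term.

Term n consists of n+1 Z's, followed by 3n+3 M's, followed by 3n R's (n = 1, 2, …).
At n = 5 the blocks have lengths 6, 18, 15.

ZZZZZZMMMMMMMMMMMMMMMMMMRRRRRRRRRRRRRRR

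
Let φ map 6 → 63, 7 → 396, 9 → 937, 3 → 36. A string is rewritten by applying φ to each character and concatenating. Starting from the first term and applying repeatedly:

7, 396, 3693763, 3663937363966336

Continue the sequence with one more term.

36636336937363963663369376363363663

Applying the rule to each of the 16 symbols of 3663937363966336 gives the pieces 36 63 63 36 937 36 396 36 63 36 937 63 63 36 36 63, which concatenate to the answer.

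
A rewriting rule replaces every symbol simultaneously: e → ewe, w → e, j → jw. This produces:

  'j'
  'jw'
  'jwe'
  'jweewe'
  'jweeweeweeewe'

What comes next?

φ(jweeweeweeewe) expands symbol-by-symbol to jw e ewe ewe e ewe ewe e ewe ewe ewe e ewe; joining the 13 pieces gives the next term.

jweeweeweeeweeweeeweeweeweeewe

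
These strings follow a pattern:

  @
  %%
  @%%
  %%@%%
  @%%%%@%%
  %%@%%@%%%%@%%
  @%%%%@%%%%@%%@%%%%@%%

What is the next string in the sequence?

This is a Fibonacci-style word recurrence s(k) = s(k−2)·s(k−1): e.g. @·%% = @%%.
So term 8 is %%@%%@%%%%@%%·@%%%%@%%%%@%%@%%%%@%%.

%%@%%@%%%%@%%@%%%%@%%%%@%%@%%%%@%%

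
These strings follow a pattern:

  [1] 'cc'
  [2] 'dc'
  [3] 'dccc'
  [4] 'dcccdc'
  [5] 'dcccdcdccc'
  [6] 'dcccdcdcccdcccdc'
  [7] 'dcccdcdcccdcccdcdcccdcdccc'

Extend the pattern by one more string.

dcccdcdcccdcccdcdcccdcdcccdcccdcdcccdcccdc

From term 3 onward, concatenate the last term with the second-to-last: dc·cc = dccc, dccc·dc = dcccdc, …
The next term joins dcccdcdcccdcccdcdcccdcdccc and dcccdcdcccdcccdc.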